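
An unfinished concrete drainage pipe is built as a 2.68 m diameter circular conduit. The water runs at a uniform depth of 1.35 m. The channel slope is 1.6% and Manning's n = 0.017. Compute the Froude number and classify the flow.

For a circular section of diameter D = 2.68 m at depth y = 1.35 m, the central angle is θ = 2 arccos(1 − 2y/D) = 3.157 rad. Then A = (D²/8)(θ − sin θ) = 2.847 m² and P = Dθ/2 = 4.23 m.
Hydraulic radius R = A/P = 2.847/4.23 = 0.6732 m.
V = (1/n) R^(2/3) √S = (1/0.017) × 0.6732^(2/3) × √0.016 = 5.715 m/s. Hydraulic depth D_h = A/T = 2.847/2.68 = 1.062 m.
Froude number Fr = V/√(g·D_h) = 5.715/√(9.81×1.062) = 1.77, which is greater than 1, so the flow is supercritical.

supercritical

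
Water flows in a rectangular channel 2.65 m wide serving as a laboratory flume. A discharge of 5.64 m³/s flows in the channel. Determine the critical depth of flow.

For a rectangular channel, critical depth y_c = (q²/g)^(1/3) where q = Q/b = 5.64/2.65 = 2.128 m²/s.
So y_c = (2.128²/9.81)^(1/3) = 0.773 m.

y_c = 0.773 m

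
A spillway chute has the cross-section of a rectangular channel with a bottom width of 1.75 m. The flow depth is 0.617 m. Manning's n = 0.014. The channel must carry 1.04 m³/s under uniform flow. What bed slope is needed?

S = 0.000705

Flow area A = b·y = 1.75 × 0.617 = 1.08 m². Wetted perimeter P = b + 2y = 1.75 + 2×0.617 = 2.984 m.
Hydraulic radius R = A/P = 1.08/2.984 = 0.3618 m.
From Manning's equation, S = [nQ / (1 A R^(2/3))]² = [0.014 × 1.04 / (1 × 1.08 × 0.3618^(2/3))]² = 0.000705.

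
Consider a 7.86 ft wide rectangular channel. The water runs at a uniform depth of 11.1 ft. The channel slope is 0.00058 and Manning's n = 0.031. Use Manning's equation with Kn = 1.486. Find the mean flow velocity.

Flow area A = b·y = 7.86 × 11.1 = 87.25 ft². Wetted perimeter P = b + 2y = 7.86 + 2×11.1 = 30.06 ft.
Hydraulic radius R = A/P = 87.25/30.06 = 2.902 ft.
From Manning's equation, V = (1.486/n) R^(2/3) S^(1/2) = (1.486/0.031) × 2.902^(2/3) × 0.00058^(1/2) = 2.35 ft/s.

V = 2.35 ft/s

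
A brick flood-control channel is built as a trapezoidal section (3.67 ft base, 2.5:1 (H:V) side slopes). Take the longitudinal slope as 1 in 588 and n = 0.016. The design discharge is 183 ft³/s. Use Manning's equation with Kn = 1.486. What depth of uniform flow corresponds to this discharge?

Manning's equation rearranged: A R^(2/3) = nQ / (1.486·√S) = 0.016 × 183 / (1.486 × √0.001701) = 47.78.
Try y = 3.29 ft: A R^(2/3) = 58.55 — too large.
Try y = 2.61 ft: A R^(2/3) = 34.89 — too small.
Try y = 3.01 ft: A R^(2/3) = 47.91 — ≈ 47.78.

y_n = 3.01 ft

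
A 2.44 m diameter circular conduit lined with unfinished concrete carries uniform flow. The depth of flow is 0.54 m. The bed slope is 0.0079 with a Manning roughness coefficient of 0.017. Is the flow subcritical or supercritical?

For a circular section of diameter D = 2.44 m at depth y = 0.54 m, the central angle is θ = 2 arccos(1 − 2y/D) = 1.959 rad. Then A = (D²/8)(θ − sin θ) = 0.7692 m² and P = Dθ/2 = 2.39 m.
Hydraulic radius R = A/P = 0.7692/2.39 = 0.3218 m.
V = (1/n) R^(2/3) √S = (1/0.017) × 0.3218^(2/3) × √0.0079 = 2.455 m/s. Hydraulic depth D_h = A/T = 0.7692/2.026 = 0.3797 m.
Froude number Fr = V/√(g·D_h) = 2.455/√(9.81×0.3797) = 1.27, which is greater than 1, so the flow is supercritical.

supercritical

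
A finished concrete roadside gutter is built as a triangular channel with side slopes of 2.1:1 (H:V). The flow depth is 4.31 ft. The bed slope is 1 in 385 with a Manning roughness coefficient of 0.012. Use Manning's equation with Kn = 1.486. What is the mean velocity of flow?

V = 9.84 ft/s

For a triangular section with side slope z = 2.1: A = zy² = 2.1×4.31² = 39.01 ft²; P = 2y√(1+z²) = 2×4.31×2.326 = 20.05 ft.
Hydraulic radius R = A/P = 39.01/20.05 = 1.946 ft.
From Manning's equation, V = (1.486/n) R^(2/3) S^(1/2) = (1.486/0.012) × 1.946^(2/3) × 0.002597^(1/2) = 9.84 ft/s.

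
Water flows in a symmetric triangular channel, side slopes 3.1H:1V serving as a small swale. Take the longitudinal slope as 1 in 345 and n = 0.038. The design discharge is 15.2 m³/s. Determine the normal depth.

Manning's equation rearranged: A R^(2/3) = nQ / (1·√S) = 0.038 × 15.2 / (√0.002899) = 10.73.
Trying y = 2.3 m: A R^(2/3) = 17.42 — high.
Trying y = 1.49 m: A R^(2/3) = 5.472 — low.
Trying y = 1.92 m: A R^(2/3) = 10.76 — matches.

y_n = 1.92 m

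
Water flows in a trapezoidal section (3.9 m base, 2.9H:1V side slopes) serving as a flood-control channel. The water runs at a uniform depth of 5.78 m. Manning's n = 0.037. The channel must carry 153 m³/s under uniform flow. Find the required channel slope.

With bottom width b = 3.9 m and side slope z = 2.9: A = (b + zy)y = (3.9 + 2.9×5.78)×5.78 = 119.4 m²; P = b + 2y√(1+z²) = 3.9 + 2×5.78×3.068 = 39.36 m.
Hydraulic radius R = A/P = 119.4/39.36 = 3.034 m.
From Manning's equation, S = [nQ / (1 A R^(2/3))]² = [0.037 × 153 / (1 × 119.4 × 3.034^(2/3))]² = 0.000512.

S = 0.000512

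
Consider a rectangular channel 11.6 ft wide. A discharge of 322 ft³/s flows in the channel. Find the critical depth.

For a rectangular channel, critical depth y_c = (q²/g)^(1/3) where q = Q/b = 322/11.6 = 27.76 ft²/s.
So y_c = (27.76²/32.2)^(1/3) = 2.88 ft.

y_c = 2.88 ft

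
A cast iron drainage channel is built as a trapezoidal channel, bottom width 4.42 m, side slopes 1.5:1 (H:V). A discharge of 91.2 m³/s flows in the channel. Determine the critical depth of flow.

At critical depth, Q² T / (g A³) = 1, i.e. A³/T = Q²/g = 91.2²/9.81 = 847.9.
Try y = 2.07 m: A³/T = 355.5 — low.
Try y = 3.17 m: A³/T = 1766 — high.
Try y = 2.62 m: A³/T = 852.6 — close enough.

y_c = 2.62 m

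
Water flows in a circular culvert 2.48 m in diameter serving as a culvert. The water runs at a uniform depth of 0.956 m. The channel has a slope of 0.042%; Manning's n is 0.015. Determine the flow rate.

For a circular section of diameter D = 2.48 m at depth y = 0.956 m, the central angle is θ = 2 arccos(1 − 2y/D) = 2.679 rad. Then A = (D²/8)(θ − sin θ) = 1.717 m² and P = Dθ/2 = 3.322 m.
Hydraulic radius R = A/P = 1.717/3.322 = 0.5168 m.
Manning's equation: Q = (1/n) A R^(2/3) S^(1/2) = (1/0.015) × 1.717 × 0.5168^(2/3) × 0.00042^(1/2) = 1.51 m³/s.

Q = 1.51 m³/s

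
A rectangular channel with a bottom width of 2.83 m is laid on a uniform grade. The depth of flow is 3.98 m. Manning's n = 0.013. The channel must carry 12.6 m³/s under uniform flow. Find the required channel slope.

Flow area A = b·y = 2.83 × 3.98 = 11.26 m². Wetted perimeter P = b + 2y = 2.83 + 2×3.98 = 10.79 m.
Hydraulic radius R = A/P = 11.26/10.79 = 1.044 m.
From Manning's equation, S = [nQ / (1 A R^(2/3))]² = [0.013 × 12.6 / (1 × 11.26 × 1.044^(2/3))]² = 0.0002.

S = 0.0002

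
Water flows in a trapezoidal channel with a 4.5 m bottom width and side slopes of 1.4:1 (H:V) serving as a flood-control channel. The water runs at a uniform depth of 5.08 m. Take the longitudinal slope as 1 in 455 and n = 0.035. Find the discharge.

With bottom width b = 4.5 m and side slope z = 1.4: A = (b + zy)y = (4.5 + 1.4×5.08)×5.08 = 58.99 m²; P = b + 2y√(1+z²) = 4.5 + 2×5.08×1.72 = 21.98 m.
Hydraulic radius R = A/P = 58.99/21.98 = 2.684 m.
Manning's equation: Q = (1/n) A R^(2/3) S^(1/2) = (1/0.035) × 58.99 × 2.684^(2/3) × 0.002198^(1/2) = 153 m³/s.

Q = 153 m³/s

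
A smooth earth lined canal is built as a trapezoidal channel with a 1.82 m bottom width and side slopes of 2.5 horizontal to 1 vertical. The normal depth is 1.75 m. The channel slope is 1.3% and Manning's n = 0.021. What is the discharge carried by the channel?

With bottom width b = 1.82 m and side slope z = 2.5: A = (b + zy)y = (1.82 + 2.5×1.75)×1.75 = 10.84 m²; P = b + 2y√(1+z²) = 1.82 + 2×1.75×2.693 = 11.24 m.
Hydraulic radius R = A/P = 10.84/11.24 = 0.9642 m.
Manning's equation: Q = (1/n) A R^(2/3) S^(1/2) = (1/0.021) × 10.84 × 0.9642^(2/3) × 0.013^(1/2) = 57.4 m³/s.

Q = 57.4 m³/s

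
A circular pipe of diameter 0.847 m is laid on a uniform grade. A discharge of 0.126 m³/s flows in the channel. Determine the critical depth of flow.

y_c = 0.205 m

At critical depth, Q² T / (g A³) = 1, i.e. A³/T = Q²/g = 0.126²/9.81 = 0.001618.
Trying y = 0.248 m: A³/T = 0.003369 — too large.
Trying y = 0.183 m: A³/T = 0.001031 — too small.
Trying y = 0.205 m: A³/T = 0.001606 — ≈ 0.001618.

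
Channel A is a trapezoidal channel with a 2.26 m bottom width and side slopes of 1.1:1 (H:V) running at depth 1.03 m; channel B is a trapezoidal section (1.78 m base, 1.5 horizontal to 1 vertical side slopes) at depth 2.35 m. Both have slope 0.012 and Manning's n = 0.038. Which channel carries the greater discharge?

channel B

Channel A: With bottom width b = 2.26 m and side slope z = 1.1: A = (b + zy)y = (2.26 + 1.1×1.03)×1.03 = 3.495 m²; P = b + 2y√(1+z²) = 2.26 + 2×1.03×1.487 = 5.322 m. Hydraulic radius R = A/P = 3.495/5.322 = 0.6566 m. Q_A = (1/0.038)·3.495·0.6566^(2/3)·√0.012 = 7.611 m³/s.
Channel B: With bottom width b = 1.78 m and side slope z = 1.5: A = (b + zy)y = (1.78 + 1.5×2.35)×2.35 = 12.47 m²; P = b + 2y√(1+z²) = 1.78 + 2×2.35×1.803 = 10.25 m. Hydraulic radius R = A/P = 12.47/10.25 = 1.216 m. Q_B = (1/0.038)·12.47·1.216^(2/3)·√0.012 = 40.94 m³/s.
Q_A = 7.611 m³/s vs Q_B = 40.94 m³/s, so channel B carries more.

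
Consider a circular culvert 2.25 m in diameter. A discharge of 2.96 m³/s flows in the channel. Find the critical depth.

y_c = 0.789 m

At critical depth, Q² T / (g A³) = 1, i.e. A³/T = Q²/g = 2.96²/9.81 = 0.8931.
Trying y = 0.69 m: A³/T = 0.5332 — short.
Trying y = 0.954 m: A³/T = 1.858 — over.
Trying y = 0.789 m: A³/T = 0.8953 — matches.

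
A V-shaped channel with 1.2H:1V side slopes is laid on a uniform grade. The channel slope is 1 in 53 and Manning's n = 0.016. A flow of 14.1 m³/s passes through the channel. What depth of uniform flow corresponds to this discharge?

Manning's equation rearranged: A R^(2/3) = nQ / (1·√S) = 0.016 × 14.1 / (√0.01887) = 1.642.
Try y = 1.61 m: A R^(2/3) = 2.258 — too large.
Try y = 1.24 m: A R^(2/3) = 1.125 — too small.
Try y = 1.43 m: A R^(2/3) = 1.646 — ≈ 1.642.

y_n = 1.43 m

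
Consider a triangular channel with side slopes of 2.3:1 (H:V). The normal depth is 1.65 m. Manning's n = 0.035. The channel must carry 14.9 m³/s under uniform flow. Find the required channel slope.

S = 0.0101

For a triangular section with side slope z = 2.3: A = zy² = 2.3×1.65² = 6.262 m²; P = 2y√(1+z²) = 2×1.65×2.508 = 8.276 m.
Hydraulic radius R = A/P = 6.262/8.276 = 0.7566 m.
From Manning's equation, S = [nQ / (1 A R^(2/3))]² = [0.035 × 14.9 / (1 × 6.262 × 0.7566^(2/3))]² = 0.0101.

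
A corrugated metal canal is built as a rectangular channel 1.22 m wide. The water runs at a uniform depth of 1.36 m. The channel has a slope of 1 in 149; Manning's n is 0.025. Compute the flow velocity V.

V = 1.84 m/s

Flow area A = b·y = 1.22 × 1.36 = 1.659 m². Wetted perimeter P = b + 2y = 1.22 + 2×1.36 = 3.94 m.
Hydraulic radius R = A/P = 1.659/3.94 = 0.4211 m.
From Manning's equation, V = (1/n) R^(2/3) S^(1/2) = (1/0.025) × 0.4211^(2/3) × 0.006711^(1/2) = 1.84 m/s.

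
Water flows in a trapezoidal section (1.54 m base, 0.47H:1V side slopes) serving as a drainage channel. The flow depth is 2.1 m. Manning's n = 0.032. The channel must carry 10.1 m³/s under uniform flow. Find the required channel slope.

With bottom width b = 1.54 m and side slope z = 0.47: A = (b + zy)y = (1.54 + 0.47×2.1)×2.1 = 5.307 m²; P = b + 2y√(1+z²) = 1.54 + 2×2.1×1.105 = 6.181 m.
Hydraulic radius R = A/P = 5.307/6.181 = 0.8586 m.
From Manning's equation, S = [nQ / (1 A R^(2/3))]² = [0.032 × 10.1 / (1 × 5.307 × 0.8586^(2/3))]² = 0.00455.

S = 0.00455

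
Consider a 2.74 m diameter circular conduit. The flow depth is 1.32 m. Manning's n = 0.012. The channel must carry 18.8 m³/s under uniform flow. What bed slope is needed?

S = 0.011

For a circular section of diameter D = 2.74 m at depth y = 1.32 m, the central angle is θ = 2 arccos(1 − 2y/D) = 3.069 rad. Then A = (D²/8)(θ − sin θ) = 2.811 m² and P = Dθ/2 = 4.204 m.
Hydraulic radius R = A/P = 2.811/4.204 = 0.6687 m.
From Manning's equation, S = [nQ / (1 A R^(2/3))]² = [0.012 × 18.8 / (1 × 2.811 × 0.6687^(2/3))]² = 0.011.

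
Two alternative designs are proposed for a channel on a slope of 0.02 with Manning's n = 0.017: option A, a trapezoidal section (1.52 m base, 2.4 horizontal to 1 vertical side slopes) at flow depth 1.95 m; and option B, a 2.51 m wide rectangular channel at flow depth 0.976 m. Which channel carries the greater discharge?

channel A

Channel A: With bottom width b = 1.52 m and side slope z = 2.4: A = (b + zy)y = (1.52 + 2.4×1.95)×1.95 = 12.09 m²; P = b + 2y√(1+z²) = 1.52 + 2×1.95×2.6 = 11.66 m. Hydraulic radius R = A/P = 12.09/11.66 = 1.037 m. Q_A = (1/0.017)·12.09·1.037^(2/3)·√0.02 = 103 m³/s.
Channel B: Flow area A = b·y = 2.51 × 0.976 = 2.45 m². Wetted perimeter P = b + 2y = 2.51 + 2×0.976 = 4.462 m. Hydraulic radius R = A/P = 2.45/4.462 = 0.549 m. Q_B = (1/0.017)·2.45·0.549^(2/3)·√0.02 = 13.66 m³/s.
Q_A = 103 m³/s vs Q_B = 13.66 m³/s, so channel A carries more.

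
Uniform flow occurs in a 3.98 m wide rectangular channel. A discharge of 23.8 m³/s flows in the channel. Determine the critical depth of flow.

For a rectangular channel, critical depth y_c = (q²/g)^(1/3) where q = Q/b = 23.8/3.98 = 5.98 m²/s.
So y_c = (5.98²/9.81)^(1/3) = 1.54 m.

y_c = 1.54 m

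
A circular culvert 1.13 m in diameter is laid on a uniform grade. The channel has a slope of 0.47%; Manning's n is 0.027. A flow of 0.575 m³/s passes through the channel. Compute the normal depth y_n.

Manning's equation rearranged: A R^(2/3) = nQ / (1·√S) = 0.027 × 0.575 / (√0.0047) = 0.2265.
At y = 0.634 m: A R^(2/3) = 0.2611 — high.
At y = 0.484 m: A R^(2/3) = 0.1647 — low.
At y = 0.581 m: A R^(2/3) = 0.2263 — ≈ 0.2265.

y_n = 0.581 m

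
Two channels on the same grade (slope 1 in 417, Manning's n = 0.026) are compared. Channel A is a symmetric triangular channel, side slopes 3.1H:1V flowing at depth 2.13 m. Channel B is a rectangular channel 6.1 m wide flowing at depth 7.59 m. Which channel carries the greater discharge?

channel B

Channel A: For a triangular section with side slope z = 3.1: A = zy² = 3.1×2.13² = 14.06 m²; P = 2y√(1+z²) = 2×2.13×3.257 = 13.88 m. Hydraulic radius R = A/P = 14.06/13.88 = 1.014 m. Q_A = (1/0.026)·14.06·1.014^(2/3)·√0.002398 = 26.73 m³/s.
Channel B: Flow area A = b·y = 6.1 × 7.59 = 46.3 m². Wetted perimeter P = b + 2y = 6.1 + 2×7.59 = 21.28 m. Hydraulic radius R = A/P = 46.3/21.28 = 2.176 m. Q_B = (1/0.026)·46.3·2.176^(2/3)·√0.002398 = 146.4 m³/s.
Q_A = 26.73 m³/s vs Q_B = 146.4 m³/s, so channel B carries more.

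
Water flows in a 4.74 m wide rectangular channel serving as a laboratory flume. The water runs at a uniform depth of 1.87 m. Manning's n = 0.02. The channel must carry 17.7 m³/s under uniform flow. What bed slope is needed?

S = 0.0015

Flow area A = b·y = 4.74 × 1.87 = 8.864 m². Wetted perimeter P = b + 2y = 4.74 + 2×1.87 = 8.48 m.
Hydraulic radius R = A/P = 8.864/8.48 = 1.045 m.
From Manning's equation, S = [nQ / (1 A R^(2/3))]² = [0.02 × 17.7 / (1 × 8.864 × 1.045^(2/3))]² = 0.0015.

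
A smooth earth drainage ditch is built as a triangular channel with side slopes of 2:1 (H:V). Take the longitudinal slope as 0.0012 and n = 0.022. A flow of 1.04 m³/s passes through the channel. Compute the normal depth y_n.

y_n = 0.807 m

Manning's equation rearranged: A R^(2/3) = nQ / (1·√S) = 0.022 × 1.04 / (√0.0012) = 0.6605.
Trying y = 0.72 m: A R^(2/3) = 0.4871 — too small.
Trying y = 0.89 m: A R^(2/3) = 0.8572 — too large.
Trying y = 0.807 m: A R^(2/3) = 0.6602 — close enough.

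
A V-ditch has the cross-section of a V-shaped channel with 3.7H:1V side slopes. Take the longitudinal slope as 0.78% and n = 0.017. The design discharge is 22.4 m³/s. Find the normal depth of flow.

Manning's equation rearranged: A R^(2/3) = nQ / (1·√S) = 0.017 × 22.4 / (√0.0078) = 4.312.
Try y = 1.5 m: A R^(2/3) = 6.713 — over.
Try y = 1.01 m: A R^(2/3) = 2.338 — short.
Try y = 1.27 m: A R^(2/3) = 4.306 — close enough.

y_n = 1.27 m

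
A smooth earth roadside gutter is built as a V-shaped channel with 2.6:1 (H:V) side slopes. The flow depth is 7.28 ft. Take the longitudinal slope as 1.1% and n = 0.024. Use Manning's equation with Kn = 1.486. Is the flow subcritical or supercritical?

supercritical

For a triangular section with side slope z = 2.6: A = zy² = 2.6×7.28² = 137.8 ft²; P = 2y√(1+z²) = 2×7.28×2.786 = 40.56 ft.
Hydraulic radius R = A/P = 137.8/40.56 = 3.397 ft.
V = (1.486/n) R^(2/3) √S = (1.486/0.024) × 3.397^(2/3) × √0.011 = 14.68 ft/s. Hydraulic depth D_h = A/T = 137.8/37.86 = 3.64 ft.
Froude number Fr = V/√(g·D_h) = 14.68/√(32.2×3.64) = 1.36, which is greater than 1, so the flow is supercritical.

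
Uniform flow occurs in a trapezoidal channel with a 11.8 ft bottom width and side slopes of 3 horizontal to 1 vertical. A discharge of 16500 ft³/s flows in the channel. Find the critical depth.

At critical depth, Q² T / (g A³) = 1, i.e. A³/T = Q²/g = 16500²/32.2 = 8455000.
Try y = 11.1 ft: A³/T = 1600000 — low.
Try y = 16.1 ft: A³/T = 8357000 — close enough.

y_c = 16.1 ft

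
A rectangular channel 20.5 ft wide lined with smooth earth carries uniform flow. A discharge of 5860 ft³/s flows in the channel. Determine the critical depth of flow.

For a rectangular channel, critical depth y_c = (q²/g)^(1/3) where q = Q/b = 5860/20.5 = 285.9 ft²/s.
So y_c = (285.9²/32.2)^(1/3) = 13.6 ft.

y_c = 13.6 ft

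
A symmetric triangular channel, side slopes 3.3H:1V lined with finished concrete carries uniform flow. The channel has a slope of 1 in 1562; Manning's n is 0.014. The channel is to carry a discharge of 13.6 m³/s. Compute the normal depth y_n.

y_n = 1.64 m

Manning's equation rearranged: A R^(2/3) = nQ / (1·√S) = 0.014 × 13.6 / (√0.0006402) = 7.525.
Try y = 2 m: A R^(2/3) = 12.82 — high.
Try y = 1.15 m: A R^(2/3) = 2.931 — low.
Try y = 1.64 m: A R^(2/3) = 7.551 — ≈ 7.525.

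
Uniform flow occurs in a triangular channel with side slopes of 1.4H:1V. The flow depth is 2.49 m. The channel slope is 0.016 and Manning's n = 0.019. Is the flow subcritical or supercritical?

For a triangular section with side slope z = 1.4: A = zy² = 1.4×2.49² = 8.68 m²; P = 2y√(1+z²) = 2×2.49×1.72 = 8.568 m.
Hydraulic radius R = A/P = 8.68/8.568 = 1.013 m.
V = (1/n) R^(2/3) √S = (1/0.019) × 1.013^(2/3) × √0.016 = 6.715 m/s. Hydraulic depth D_h = A/T = 8.68/6.972 = 1.245 m.
Froude number Fr = V/√(g·D_h) = 6.715/√(9.81×1.245) = 1.92, which is greater than 1, so the flow is supercritical.

supercritical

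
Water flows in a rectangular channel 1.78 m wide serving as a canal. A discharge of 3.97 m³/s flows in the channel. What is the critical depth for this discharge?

y_c = 0.797 m

For a rectangular channel, critical depth y_c = (q²/g)^(1/3) where q = Q/b = 3.97/1.78 = 2.23 m²/s.
So y_c = (2.23²/9.81)^(1/3) = 0.797 m.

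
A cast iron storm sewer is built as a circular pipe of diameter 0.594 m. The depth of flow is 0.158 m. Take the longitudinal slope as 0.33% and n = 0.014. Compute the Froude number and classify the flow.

subcritical

For a circular section of diameter D = 0.594 m at depth y = 0.158 m, the central angle is θ = 2 arccos(1 − 2y/D) = 2.168 rad. Then A = (D²/8)(θ − sin θ) = 0.05911 m² and P = Dθ/2 = 0.6438 m.
Hydraulic radius R = A/P = 0.05911/0.6438 = 0.09183 m.
V = (1/n) R^(2/3) √S = (1/0.014) × 0.09183^(2/3) × √0.0033 = 0.8352 m/s. Hydraulic depth D_h = A/T = 0.05911/0.5249 = 0.1126 m.
Froude number Fr = V/√(g·D_h) = 0.8352/√(9.81×0.1126) = 0.795, which is less than 1, so the flow is subcritical.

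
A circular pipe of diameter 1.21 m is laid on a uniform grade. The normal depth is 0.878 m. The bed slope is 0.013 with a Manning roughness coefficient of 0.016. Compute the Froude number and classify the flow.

supercritical

For a circular section of diameter D = 1.21 m at depth y = 0.878 m, the central angle is θ = 2 arccos(1 − 2y/D) = 4.078 rad. Then A = (D²/8)(θ − sin θ) = 0.8937 m² and P = Dθ/2 = 2.467 m.
Hydraulic radius R = A/P = 0.8937/2.467 = 0.3622 m.
V = (1/n) R^(2/3) √S = (1/0.016) × 0.3622^(2/3) × √0.013 = 3.621 m/s. Hydraulic depth D_h = A/T = 0.8937/1.08 = 0.8276 m.
Froude number Fr = V/√(g·D_h) = 3.621/√(9.81×0.8276) = 1.27, which is greater than 1, so the flow is supercritical.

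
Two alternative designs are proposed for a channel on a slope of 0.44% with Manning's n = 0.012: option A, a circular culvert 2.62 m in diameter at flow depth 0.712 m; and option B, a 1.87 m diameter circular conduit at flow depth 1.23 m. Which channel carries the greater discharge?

channel B

Channel A: For a circular section of diameter D = 2.62 m at depth y = 0.712 m, the central angle is θ = 2 arccos(1 − 2y/D) = 2.194 rad. Then A = (D²/8)(θ − sin θ) = 1.185 m² and P = Dθ/2 = 2.873 m. Hydraulic radius R = A/P = 1.185/2.873 = 0.4124 m. Q_A = (1/0.012)·1.185·0.4124^(2/3)·√0.0044 = 3.63 m³/s.
Channel B: For a circular section of diameter D = 1.87 m at depth y = 1.23 m, the central angle is θ = 2 arccos(1 − 2y/D) = 3.784 rad. Then A = (D²/8)(θ − sin θ) = 1.916 m² and P = Dθ/2 = 3.538 m. Hydraulic radius R = A/P = 1.916/3.538 = 0.5415 m. Q_B = (1/0.012)·1.916·0.5415^(2/3)·√0.0044 = 7.035 m³/s.
Q_A = 3.63 m³/s vs Q_B = 7.035 m³/s, so channel B carries more.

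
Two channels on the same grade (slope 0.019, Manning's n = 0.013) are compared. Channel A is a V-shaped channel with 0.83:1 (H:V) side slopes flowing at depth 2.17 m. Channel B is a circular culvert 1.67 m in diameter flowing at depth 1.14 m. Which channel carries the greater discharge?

channel A

Channel A: For a triangular section with side slope z = 0.83: A = zy² = 0.83×2.17² = 3.908 m²; P = 2y√(1+z²) = 2×2.17×1.3 = 5.64 m. Hydraulic radius R = A/P = 3.908/5.64 = 0.693 m. Q_A = (1/0.013)·3.908·0.693^(2/3)·√0.019 = 32.45 m³/s.
Channel B: For a circular section of diameter D = 1.67 m at depth y = 1.14 m, the central angle is θ = 2 arccos(1 − 2y/D) = 3.889 rad. Then A = (D²/8)(θ − sin θ) = 1.593 m² and P = Dθ/2 = 3.248 m. Hydraulic radius R = A/P = 1.593/3.248 = 0.4905 m. Q_B = (1/0.013)·1.593·0.4905^(2/3)·√0.019 = 10.51 m³/s.
Q_A = 32.45 m³/s vs Q_B = 10.51 m³/s, so channel A carries more.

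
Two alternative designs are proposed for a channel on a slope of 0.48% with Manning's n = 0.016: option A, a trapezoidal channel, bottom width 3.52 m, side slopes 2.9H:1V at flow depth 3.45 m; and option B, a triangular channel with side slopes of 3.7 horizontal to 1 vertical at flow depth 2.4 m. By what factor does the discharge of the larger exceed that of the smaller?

Channel A: With bottom width b = 3.52 m and side slope z = 2.9: A = (b + zy)y = (3.52 + 2.9×3.45)×3.45 = 46.66 m²; P = b + 2y√(1+z²) = 3.52 + 2×3.45×3.068 = 24.69 m. Hydraulic radius R = A/P = 46.66/24.69 = 1.89 m. Q_A = (1/0.016)·46.66·1.89^(2/3)·√0.0048 = 308.9 m³/s.
Channel B: For a triangular section with side slope z = 3.7: A = zy² = 3.7×2.4² = 21.31 m²; P = 2y√(1+z²) = 2×2.4×3.833 = 18.4 m. Hydraulic radius R = A/P = 21.31/18.4 = 1.158 m. Q_B = (1/0.016)·21.31·1.158^(2/3)·√0.0048 = 101.8 m³/s.
The larger discharge is 308.9 m³/s and the smaller is 101.8 m³/s; the ratio is 3.03.

3.03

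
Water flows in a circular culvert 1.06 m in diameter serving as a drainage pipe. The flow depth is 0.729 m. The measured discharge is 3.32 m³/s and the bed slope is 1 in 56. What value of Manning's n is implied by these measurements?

n = 0.012

For a circular section of diameter D = 1.06 m at depth y = 0.729 m, the central angle is θ = 2 arccos(1 − 2y/D) = 3.911 rad. Then A = (D²/8)(θ − sin θ) = 0.6471 m² and P = Dθ/2 = 2.073 m.
Hydraulic radius R = A/P = 0.6471/2.073 = 0.3122 m.
Rearranging Manning's equation: n = (1/Q) A R^(2/3) S^(1/2) = (1/3.32) × 0.6471 × 0.3122^(2/3) × √0.01786 = 0.012.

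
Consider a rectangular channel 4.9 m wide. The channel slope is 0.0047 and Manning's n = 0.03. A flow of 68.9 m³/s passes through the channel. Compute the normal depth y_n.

Manning's equation rearranged: A R^(2/3) = nQ / (1·√S) = 0.03 × 68.9 / (√0.0047) = 30.15.
Try y = 3.9 m: A R^(2/3) = 25.09 — short.
Try y = 5.2 m: A R^(2/3) = 35.8 — over.
Try y = 4.52 m: A R^(2/3) = 30.16 — ≈ 30.15.

y_n = 4.52 m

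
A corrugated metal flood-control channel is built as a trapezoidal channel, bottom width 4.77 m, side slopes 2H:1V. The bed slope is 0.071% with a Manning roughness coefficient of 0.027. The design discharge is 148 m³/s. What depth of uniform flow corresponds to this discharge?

y_n = 5.09 m

Manning's equation rearranged: A R^(2/3) = nQ / (1·√S) = 0.027 × 148 / (√0.00071) = 150.
At y = 5.65 m: A R^(2/3) = 189.8 — high.
At y = 5.09 m: A R^(2/3) = 149.9 — close enough.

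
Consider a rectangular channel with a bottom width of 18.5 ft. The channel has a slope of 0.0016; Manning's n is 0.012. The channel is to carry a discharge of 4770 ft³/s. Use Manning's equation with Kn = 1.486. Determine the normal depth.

Manning's equation rearranged: A R^(2/3) = nQ / (1.486·√S) = 0.012 × 4770 / (1.486 × √0.0016) = 963.
Try y = 19 ft: A R^(2/3) = 1189 — too large.
Try y = 14.1 ft: A R^(2/3) = 821.2 — too small.
Try y = 16 ft: A R^(2/3) = 962.3 — ≈ 963.

y_n = 16 ft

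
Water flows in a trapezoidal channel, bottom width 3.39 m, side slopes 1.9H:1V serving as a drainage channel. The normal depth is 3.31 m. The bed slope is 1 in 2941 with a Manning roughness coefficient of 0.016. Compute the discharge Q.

Q = 55 m³/s

With bottom width b = 3.39 m and side slope z = 1.9: A = (b + zy)y = (3.39 + 1.9×3.31)×3.31 = 32.04 m²; P = b + 2y√(1+z²) = 3.39 + 2×3.31×2.147 = 17.6 m.
Hydraulic radius R = A/P = 32.04/17.6 = 1.82 m.
Manning's equation: Q = (1/n) A R^(2/3) S^(1/2) = (1/0.016) × 32.04 × 1.82^(2/3) × 0.00034^(1/2) = 55 m³/s.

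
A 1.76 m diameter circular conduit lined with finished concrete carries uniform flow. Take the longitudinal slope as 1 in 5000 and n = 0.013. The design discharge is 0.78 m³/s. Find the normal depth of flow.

y_n = 0.89 m

Manning's equation rearranged: A R^(2/3) = nQ / (1·√S) = 0.013 × 0.78 / (√0.0002) = 0.717.
Trying y = 1.08 m: A R^(2/3) = 0.9783 — too large.
Trying y = 0.658 m: A R^(2/3) = 0.4187 — too small.
Trying y = 0.89 m: A R^(2/3) = 0.7173 — matches.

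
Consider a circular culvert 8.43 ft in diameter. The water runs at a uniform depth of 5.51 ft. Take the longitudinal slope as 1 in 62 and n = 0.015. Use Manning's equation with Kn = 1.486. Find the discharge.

For a circular section of diameter D = 8.43 ft at depth y = 5.51 ft, the central angle is θ = 2 arccos(1 − 2y/D) = 3.766 rad. Then A = (D²/8)(θ − sin θ) = 38.65 ft² and P = Dθ/2 = 15.87 ft.
Hydraulic radius R = A/P = 38.65/15.87 = 2.435 ft.
Manning's equation: Q = (1.486/n) A R^(2/3) S^(1/2) = (1.486/0.015) × 38.65 × 2.435^(2/3) × 0.01613^(1/2) = 880 ft³/s.

Q = 880 ft³/s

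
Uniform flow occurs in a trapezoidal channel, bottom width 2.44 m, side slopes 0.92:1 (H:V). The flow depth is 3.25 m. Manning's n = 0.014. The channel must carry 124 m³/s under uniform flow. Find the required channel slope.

S = 0.00532

With bottom width b = 2.44 m and side slope z = 0.92: A = (b + zy)y = (2.44 + 0.92×3.25)×3.25 = 17.65 m²; P = b + 2y√(1+z²) = 2.44 + 2×3.25×1.359 = 11.27 m.
Hydraulic radius R = A/P = 17.65/11.27 = 1.566 m.
From Manning's equation, S = [nQ / (1 A R^(2/3))]² = [0.014 × 124 / (1 × 17.65 × 1.566^(2/3))]² = 0.00532.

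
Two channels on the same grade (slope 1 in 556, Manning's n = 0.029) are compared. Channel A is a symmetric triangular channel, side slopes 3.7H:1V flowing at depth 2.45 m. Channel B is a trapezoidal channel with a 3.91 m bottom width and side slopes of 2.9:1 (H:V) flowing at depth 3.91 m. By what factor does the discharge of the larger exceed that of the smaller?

3.98

Channel A: For a triangular section with side slope z = 3.7: A = zy² = 3.7×2.45² = 22.21 m²; P = 2y√(1+z²) = 2×2.45×3.833 = 18.78 m. Hydraulic radius R = A/P = 22.21/18.78 = 1.183 m. Q_A = (1/0.029)·22.21·1.183^(2/3)·√0.001799 = 36.32 m³/s.
Channel B: With bottom width b = 3.91 m and side slope z = 2.9: A = (b + zy)y = (3.91 + 2.9×3.91)×3.91 = 59.62 m²; P = b + 2y√(1+z²) = 3.91 + 2×3.91×3.068 = 27.9 m. Hydraulic radius R = A/P = 59.62/27.9 = 2.137 m. Q_B = (1/0.029)·59.62·2.137^(2/3)·√0.001799 = 144.7 m³/s.
The larger discharge is 144.7 m³/s and the smaller is 36.32 m³/s; the ratio is 3.98.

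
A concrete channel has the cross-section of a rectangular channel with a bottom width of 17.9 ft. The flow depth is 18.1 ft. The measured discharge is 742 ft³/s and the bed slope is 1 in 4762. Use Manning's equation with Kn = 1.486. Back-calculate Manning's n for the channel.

Flow area A = b·y = 17.9 × 18.1 = 324 ft². Wetted perimeter P = b + 2y = 17.9 + 2×18.1 = 54.1 ft.
Hydraulic radius R = A/P = 324/54.1 = 5.989 ft.
Rearranging Manning's equation: n = (1.486/Q) A R^(2/3) S^(1/2) = (1.486/742) × 324 × 5.989^(2/3) × √0.00021 = 0.031.

n = 0.031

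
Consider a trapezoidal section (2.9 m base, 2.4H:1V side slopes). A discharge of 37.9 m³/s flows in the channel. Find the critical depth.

y_c = 1.69 m

At critical depth, Q² T / (g A³) = 1, i.e. A³/T = Q²/g = 37.9²/9.81 = 146.4.
At y = 1.31 m: A³/T = 54.02 — low.
At y = 1.86 m: A³/T = 217.3 — high.
At y = 1.69 m: A³/T = 147.5 — ≈ 146.4.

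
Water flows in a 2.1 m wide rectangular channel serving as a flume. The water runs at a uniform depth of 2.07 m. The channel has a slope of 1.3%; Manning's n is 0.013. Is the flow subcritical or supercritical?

supercritical

Flow area A = b·y = 2.1 × 2.07 = 4.347 m². Wetted perimeter P = b + 2y = 2.1 + 2×2.07 = 6.24 m.
Hydraulic radius R = A/P = 4.347/6.24 = 0.6966 m.
V = (1/n) R^(2/3) √S = (1/0.013) × 0.6966^(2/3) × √0.013 = 6.892 m/s. Hydraulic depth D_h = A/T = 4.347/2.1 = 2.07 m.
Froude number Fr = V/√(g·D_h) = 6.892/√(9.81×2.07) = 1.53, which is greater than 1, so the flow is supercritical.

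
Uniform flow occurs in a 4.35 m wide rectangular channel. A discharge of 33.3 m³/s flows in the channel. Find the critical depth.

For a rectangular channel, critical depth y_c = (q²/g)^(1/3) where q = Q/b = 33.3/4.35 = 7.655 m²/s.
So y_c = (7.655²/9.81)^(1/3) = 1.81 m.

y_c = 1.81 m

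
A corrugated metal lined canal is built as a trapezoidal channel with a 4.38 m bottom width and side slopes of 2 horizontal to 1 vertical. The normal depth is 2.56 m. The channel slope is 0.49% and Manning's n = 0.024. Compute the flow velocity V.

V = 3.88 m/s

With bottom width b = 4.38 m and side slope z = 2: A = (b + zy)y = (4.38 + 2×2.56)×2.56 = 24.32 m²; P = b + 2y√(1+z²) = 4.38 + 2×2.56×2.236 = 15.83 m.
Hydraulic radius R = A/P = 24.32/15.83 = 1.536 m.
From Manning's equation, V = (1/n) R^(2/3) S^(1/2) = (1/0.024) × 1.536^(2/3) × 0.0049^(1/2) = 3.88 m/s.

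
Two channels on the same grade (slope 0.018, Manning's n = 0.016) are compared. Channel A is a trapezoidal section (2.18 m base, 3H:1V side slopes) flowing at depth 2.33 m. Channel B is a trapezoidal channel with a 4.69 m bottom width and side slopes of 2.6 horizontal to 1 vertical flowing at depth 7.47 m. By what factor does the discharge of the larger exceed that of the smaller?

Channel A: With bottom width b = 2.18 m and side slope z = 3: A = (b + zy)y = (2.18 + 3×2.33)×2.33 = 21.37 m²; P = b + 2y√(1+z²) = 2.18 + 2×2.33×3.162 = 16.92 m. Hydraulic radius R = A/P = 21.37/16.92 = 1.263 m. Q_A = (1/0.016)·21.37·1.263^(2/3)·√0.018 = 209.3 m³/s.
Channel B: With bottom width b = 4.69 m and side slope z = 2.6: A = (b + zy)y = (4.69 + 2.6×7.47)×7.47 = 180.1 m²; P = b + 2y√(1+z²) = 4.69 + 2×7.47×2.786 = 46.31 m. Hydraulic radius R = A/P = 180.1/46.31 = 3.89 m. Q_B = (1/0.016)·180.1·3.89^(2/3)·√0.018 = 3735 m³/s.
The larger discharge is 3735 m³/s and the smaller is 209.3 m³/s; the ratio is 17.8.

17.8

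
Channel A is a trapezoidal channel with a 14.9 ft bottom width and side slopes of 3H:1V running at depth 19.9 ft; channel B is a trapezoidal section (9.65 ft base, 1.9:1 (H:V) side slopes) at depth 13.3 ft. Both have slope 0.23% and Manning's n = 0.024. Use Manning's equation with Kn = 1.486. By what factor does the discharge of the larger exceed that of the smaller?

Channel A: With bottom width b = 14.9 ft and side slope z = 3: A = (b + zy)y = (14.9 + 3×19.9)×19.9 = 1485 ft²; P = b + 2y√(1+z²) = 14.9 + 2×19.9×3.162 = 140.8 ft. Hydraulic radius R = A/P = 1485/140.8 = 10.55 ft. Q_A = (1.486/0.024)·1485·10.55^(2/3)·√0.0023 = 21200 ft³/s.
Channel B: With bottom width b = 9.65 ft and side slope z = 1.9: A = (b + zy)y = (9.65 + 1.9×13.3)×13.3 = 464.4 ft²; P = b + 2y√(1+z²) = 9.65 + 2×13.3×2.147 = 66.76 ft. Hydraulic radius R = A/P = 464.4/66.76 = 6.957 ft. Q_B = (1.486/0.024)·464.4·6.957^(2/3)·√0.0023 = 5026 ft³/s.
The larger discharge is 21200 ft³/s and the smaller is 5026 ft³/s; the ratio is 4.22.

4.22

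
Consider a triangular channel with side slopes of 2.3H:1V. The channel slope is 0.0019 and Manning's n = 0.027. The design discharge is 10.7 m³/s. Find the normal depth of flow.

y_n = 1.81 m

Manning's equation rearranged: A R^(2/3) = nQ / (1·√S) = 0.027 × 10.7 / (√0.0019) = 6.628.
At y = 1.46 m: A R^(2/3) = 3.752 — low.
At y = 2.14 m: A R^(2/3) = 10.4 — high.
At y = 1.81 m: A R^(2/3) = 6.655 — ≈ 6.628.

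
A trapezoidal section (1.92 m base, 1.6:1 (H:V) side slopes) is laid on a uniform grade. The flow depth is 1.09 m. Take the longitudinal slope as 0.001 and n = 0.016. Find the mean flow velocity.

V = 1.5 m/s

With bottom width b = 1.92 m and side slope z = 1.6: A = (b + zy)y = (1.92 + 1.6×1.09)×1.09 = 3.994 m²; P = b + 2y√(1+z²) = 1.92 + 2×1.09×1.887 = 6.033 m.
Hydraulic radius R = A/P = 3.994/6.033 = 0.662 m.
From Manning's equation, V = (1/n) R^(2/3) S^(1/2) = (1/0.016) × 0.662^(2/3) × 0.001^(1/2) = 1.5 m/s.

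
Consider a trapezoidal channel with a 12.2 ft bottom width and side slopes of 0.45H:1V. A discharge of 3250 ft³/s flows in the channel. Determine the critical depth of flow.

At critical depth, Q² T / (g A³) = 1, i.e. A³/T = Q²/g = 3250²/32.2 = 328000.
Try y = 13.2 ft: A³/T = 570100 — high.
Try y = 8.32 ft: A³/T = 118600 — low.
Try y = 11.2 ft: A³/T = 323100 — matches.

y_c = 11.2 ft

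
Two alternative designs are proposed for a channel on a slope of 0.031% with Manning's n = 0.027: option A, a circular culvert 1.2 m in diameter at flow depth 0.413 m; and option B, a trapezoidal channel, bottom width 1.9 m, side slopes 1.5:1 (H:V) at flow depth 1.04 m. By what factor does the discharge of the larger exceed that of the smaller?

20.6

Channel A: For a circular section of diameter D = 1.2 m at depth y = 0.413 m, the central angle is θ = 2 arccos(1 − 2y/D) = 2.508 rad. Then A = (D²/8)(θ − sin θ) = 0.3448 m² and P = Dθ/2 = 1.505 m. Hydraulic radius R = A/P = 0.3448/1.505 = 0.2291 m. Q_A = (1/0.027)·0.3448·0.2291^(2/3)·√0.00031 = 0.08419 m³/s.
Channel B: With bottom width b = 1.9 m and side slope z = 1.5: A = (b + zy)y = (1.9 + 1.5×1.04)×1.04 = 3.598 m²; P = b + 2y√(1+z²) = 1.9 + 2×1.04×1.803 = 5.65 m. Hydraulic radius R = A/P = 3.598/5.65 = 0.6369 m. Q_B = (1/0.027)·3.598·0.6369^(2/3)·√0.00031 = 1.737 m³/s.
The larger discharge is 1.737 m³/s and the smaller is 0.08419 m³/s; the ratio is 20.6.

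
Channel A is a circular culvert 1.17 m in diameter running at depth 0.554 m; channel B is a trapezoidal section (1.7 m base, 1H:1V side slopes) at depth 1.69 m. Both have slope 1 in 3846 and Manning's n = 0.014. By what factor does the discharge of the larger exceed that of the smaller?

Channel A: For a circular section of diameter D = 1.17 m at depth y = 0.554 m, the central angle is θ = 2 arccos(1 − 2y/D) = 3.036 rad. Then A = (D²/8)(θ − sin θ) = 0.5013 m² and P = Dθ/2 = 1.776 m. Hydraulic radius R = A/P = 0.5013/1.776 = 0.2823 m. Q_A = (1/0.014)·0.5013·0.2823^(2/3)·√0.00026 = 0.2485 m³/s.
Channel B: With bottom width b = 1.7 m and side slope z = 1: A = (b + zy)y = (1.7 + 1×1.69)×1.69 = 5.729 m²; P = b + 2y√(1+z²) = 1.7 + 2×1.69×1.414 = 6.48 m. Hydraulic radius R = A/P = 5.729/6.48 = 0.8841 m. Q_B = (1/0.014)·5.729·0.8841^(2/3)·√0.00026 = 6.078 m³/s.
The larger discharge is 6.078 m³/s and the smaller is 0.2485 m³/s; the ratio is 24.5.

24.5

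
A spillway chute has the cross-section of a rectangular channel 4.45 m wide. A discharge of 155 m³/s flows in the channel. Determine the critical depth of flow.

For a rectangular channel, critical depth y_c = (q²/g)^(1/3) where q = Q/b = 155/4.45 = 34.83 m²/s.
So y_c = (34.83²/9.81)^(1/3) = 4.98 m.

y_c = 4.98 m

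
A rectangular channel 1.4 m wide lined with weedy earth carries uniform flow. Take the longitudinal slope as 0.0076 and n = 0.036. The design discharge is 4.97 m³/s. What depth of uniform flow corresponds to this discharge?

Manning's equation rearranged: A R^(2/3) = nQ / (1·√S) = 0.036 × 4.97 / (√0.0076) = 2.052.
At y = 1.55 m: A R^(2/3) = 1.334 — short.
At y = 2.23 m: A R^(2/3) = 2.052 — matches.

y_n = 2.23 m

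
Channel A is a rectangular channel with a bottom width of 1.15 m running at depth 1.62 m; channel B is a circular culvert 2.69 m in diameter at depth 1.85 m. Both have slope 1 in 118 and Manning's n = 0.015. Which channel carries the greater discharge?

Channel A: Flow area A = b·y = 1.15 × 1.62 = 1.863 m². Wetted perimeter P = b + 2y = 1.15 + 2×1.62 = 4.39 m. Hydraulic radius R = A/P = 1.863/4.39 = 0.4244 m. Q_A = (1/0.015)·1.863·0.4244^(2/3)·√0.008475 = 6.457 m³/s.
Channel B: For a circular section of diameter D = 2.69 m at depth y = 1.85 m, the central angle is θ = 2 arccos(1 − 2y/D) = 3.911 rad. Then A = (D²/8)(θ − sin θ) = 4.167 m² and P = Dθ/2 = 5.261 m. Hydraulic radius R = A/P = 4.167/5.261 = 0.7922 m. Q_B = (1/0.015)·4.167·0.7922^(2/3)·√0.008475 = 21.9 m³/s.
Q_A = 6.457 m³/s vs Q_B = 21.9 m³/s, so channel B carries more.

channel B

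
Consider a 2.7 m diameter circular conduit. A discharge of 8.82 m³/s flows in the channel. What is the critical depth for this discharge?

y_c = 1.32 m

At critical depth, Q² T / (g A³) = 1, i.e. A³/T = Q²/g = 8.82²/9.81 = 7.93.
At y = 1.52 m: A³/T = 13.67 — over.
At y = 1.32 m: A³/T = 7.975 — close enough.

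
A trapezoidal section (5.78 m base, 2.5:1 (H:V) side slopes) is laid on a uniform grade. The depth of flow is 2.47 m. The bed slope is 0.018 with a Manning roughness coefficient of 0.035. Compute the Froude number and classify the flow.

supercritical

With bottom width b = 5.78 m and side slope z = 2.5: A = (b + zy)y = (5.78 + 2.5×2.47)×2.47 = 29.53 m²; P = b + 2y√(1+z²) = 5.78 + 2×2.47×2.693 = 19.08 m.
Hydraulic radius R = A/P = 29.53/19.08 = 1.548 m.
V = (1/n) R^(2/3) √S = (1/0.035) × 1.548^(2/3) × √0.018 = 5.129 m/s. Hydraulic depth D_h = A/T = 29.53/18.13 = 1.629 m.
Froude number Fr = V/√(g·D_h) = 5.129/√(9.81×1.629) = 1.28, which is greater than 1, so the flow is supercritical.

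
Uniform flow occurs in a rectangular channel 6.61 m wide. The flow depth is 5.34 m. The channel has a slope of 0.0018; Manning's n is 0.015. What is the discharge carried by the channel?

Flow area A = b·y = 6.61 × 5.34 = 35.3 m². Wetted perimeter P = b + 2y = 6.61 + 2×5.34 = 17.29 m.
Hydraulic radius R = A/P = 35.3/17.29 = 2.041 m.
Manning's equation: Q = (1/n) A R^(2/3) S^(1/2) = (1/0.015) × 35.3 × 2.041^(2/3) × 0.0018^(1/2) = 161 m³/s.

Q = 161 m³/s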